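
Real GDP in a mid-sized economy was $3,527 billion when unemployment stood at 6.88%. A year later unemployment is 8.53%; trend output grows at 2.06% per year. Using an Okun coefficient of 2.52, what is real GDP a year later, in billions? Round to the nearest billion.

Δu = 8.53 - 6.88 = 1.65 points.
Okun's law (growth form): g_Y = g_Y* - β × Δu = 2.06 - 2.52 × (1.65) = 2.06 - 4.158 = -2.098%.
Real GDP in the next year = 3527 × (1 - 2.098/100) = 3527 × 0.97902 ≈ 3453 billion.

$3,453 billion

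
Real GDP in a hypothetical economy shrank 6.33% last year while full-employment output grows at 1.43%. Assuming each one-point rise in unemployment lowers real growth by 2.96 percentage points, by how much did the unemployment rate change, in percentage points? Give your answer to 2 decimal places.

Growth-rate Okun's law: g_Y = g_Y* - β × Δu, so Δu = (g_Y* - g_Y)/β.
Δu = (1.43 + 6.33)/2.96 = 7.76/2.96 = 2.62 percentage points.

2.62 percentage points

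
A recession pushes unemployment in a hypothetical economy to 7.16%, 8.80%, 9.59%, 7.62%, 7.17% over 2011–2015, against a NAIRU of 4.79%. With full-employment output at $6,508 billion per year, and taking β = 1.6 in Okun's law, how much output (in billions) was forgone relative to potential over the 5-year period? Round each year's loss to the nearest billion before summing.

Year 2011: gap = -1.6 × (7.16 - 4.79) = -3.792%, loss ≈ 6508 × 3.792/100 ≈ 247.
Year 2012: gap = -1.6 × (8.8 - 4.79) = -6.416%, loss ≈ 6508 × 6.416/100 ≈ 418.
Year 2013: gap = -1.6 × (9.59 - 4.79) = -7.68%, loss ≈ 6508 × 7.68/100 ≈ 500.
Year 2014: gap = -1.6 × (7.62 - 4.79) = -4.528%, loss ≈ 6508 × 4.528/100 ≈ 295.
Year 2015: gap = -1.6 × (7.17 - 4.79) = -3.808%, loss ≈ 6508 × 3.808/100 ≈ 248.
Total lost output = 247 + 418 + 500 + 295 + 248 = 1708 billion.

$1,708 billion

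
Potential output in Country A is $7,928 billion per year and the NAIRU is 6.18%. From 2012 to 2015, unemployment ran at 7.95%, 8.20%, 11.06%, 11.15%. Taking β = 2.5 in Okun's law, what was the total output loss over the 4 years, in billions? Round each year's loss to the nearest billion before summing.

Year 2012: gap = -2.5 × (7.95 - 6.18) = -4.425%, loss ≈ 7928 × 4.425/100 ≈ 351.
Year 2013: gap = -2.5 × (8.2 - 6.18) = -5.05%, loss ≈ 7928 × 5.05/100 ≈ 400.
Year 2014: gap = -2.5 × (11.06 - 6.18) = -12.2%, loss ≈ 7928 × 12.2/100 ≈ 967.
Year 2015: gap = -2.5 × (11.15 - 6.18) = -12.425%, loss ≈ 7928 × 12.425/100 ≈ 985.
Total lost output = 351 + 400 + 967 + 985 = 2703 billion.

$2,703 billion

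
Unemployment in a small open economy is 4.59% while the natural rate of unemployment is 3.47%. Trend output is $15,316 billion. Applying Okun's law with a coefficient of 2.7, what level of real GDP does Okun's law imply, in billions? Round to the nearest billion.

Unemployment gap = 4.59 - 3.47 = 1.12 points, so the output gap is -2.7 × 1.12 = -3.024%.
Actual GDP = 15316 × (1 - 3.024/100) = 15316 × 0.96976 ≈ 14853 billion.

$14,853 billion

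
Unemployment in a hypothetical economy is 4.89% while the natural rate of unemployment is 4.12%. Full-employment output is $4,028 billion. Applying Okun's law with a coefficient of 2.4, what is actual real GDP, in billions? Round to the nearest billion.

Unemployment gap = 4.89 - 4.12 = 0.77 points, so the output gap is -2.4 × 0.77 = -1.848%.
Actual GDP = 4028 × (1 - 1.848/100) = 4028 × 0.98152 ≈ 3954 billion.

$3,954 billion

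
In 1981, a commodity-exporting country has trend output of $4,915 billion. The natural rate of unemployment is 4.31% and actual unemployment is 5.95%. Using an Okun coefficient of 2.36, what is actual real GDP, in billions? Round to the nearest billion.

Unemployment gap = 5.95 - 4.31 = 1.64 points, so the output gap is -2.36 × 1.64 = -3.8704%.
Actual GDP = 4915 × (1 - 3.8704/100) = 4915 × 0.961296 ≈ 4725 billion.

$4,725 billion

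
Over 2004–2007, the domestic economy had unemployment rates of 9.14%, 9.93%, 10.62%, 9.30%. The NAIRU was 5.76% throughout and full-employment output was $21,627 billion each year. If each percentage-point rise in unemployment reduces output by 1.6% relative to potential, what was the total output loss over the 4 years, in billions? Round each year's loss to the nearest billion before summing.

Year 2004: gap = -1.6 × (9.14 - 5.76) = -5.408%, loss ≈ 21627 × 5.408/100 ≈ 1170.
Year 2005: gap = -1.6 × (9.93 - 5.76) = -6.672%, loss ≈ 21627 × 6.672/100 ≈ 1443.
Year 2006: gap = -1.6 × (10.62 - 5.76) = -7.776%, loss ≈ 21627 × 7.776/100 ≈ 1682.
Year 2007: gap = -1.6 × (9.3 - 5.76) = -5.664%, loss ≈ 21627 × 5.664/100 ≈ 1225.
Total lost output = 1170 + 1443 + 1682 + 1225 = 5520 billion.

$5,520 billion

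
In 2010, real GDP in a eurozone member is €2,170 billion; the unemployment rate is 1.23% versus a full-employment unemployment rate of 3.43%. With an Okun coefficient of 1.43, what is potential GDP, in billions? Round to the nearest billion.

Unemployment gap = 1.23 - 3.43 = -2.2 points, so output gap = -1.43 × (-2.2) = 3.146%.
Since Y = Y* × (1 + gap/100), Y* = 2170/1.03146 ≈ 2104 billion.

€2,104 billion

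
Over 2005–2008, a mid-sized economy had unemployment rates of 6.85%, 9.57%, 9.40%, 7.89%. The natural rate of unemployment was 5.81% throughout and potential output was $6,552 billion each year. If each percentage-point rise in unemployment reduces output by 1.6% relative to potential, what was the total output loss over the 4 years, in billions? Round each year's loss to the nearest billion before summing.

Year 2005: gap = -1.6 × (6.85 - 5.81) = -1.664%, loss ≈ 6552 × 1.664/100 ≈ 109.
Year 2006: gap = -1.6 × (9.57 - 5.81) = -6.016%, loss ≈ 6552 × 6.016/100 ≈ 394.
Year 2007: gap = -1.6 × (9.4 - 5.81) = -5.744%, loss ≈ 6552 × 5.744/100 ≈ 376.
Year 2008: gap = -1.6 × (7.89 - 5.81) = -3.328%, loss ≈ 6552 × 3.328/100 ≈ 218.
Total lost output = 109 + 394 + 376 + 218 = 1097 billion.

$1,097 billion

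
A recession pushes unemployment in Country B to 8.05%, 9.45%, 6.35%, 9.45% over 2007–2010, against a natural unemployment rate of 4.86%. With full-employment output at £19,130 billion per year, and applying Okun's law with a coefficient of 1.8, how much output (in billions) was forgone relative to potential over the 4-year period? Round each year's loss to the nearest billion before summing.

£4,773 billion

Year 2007: gap = -1.8 × (8.05 - 4.86) = -5.742%, loss ≈ 19130 × 5.742/100 ≈ 1098.
Year 2008: gap = -1.8 × (9.45 - 4.86) = -8.262%, loss ≈ 19130 × 8.262/100 ≈ 1581.
Year 2009: gap = -1.8 × (6.35 - 4.86) = -2.682%, loss ≈ 19130 × 2.682/100 ≈ 513.
Year 2010: gap = -1.8 × (9.45 - 4.86) = -8.262%, loss ≈ 19130 × 8.262/100 ≈ 1581.
Total lost output = 1098 + 1581 + 513 + 1581 = 4773 billion.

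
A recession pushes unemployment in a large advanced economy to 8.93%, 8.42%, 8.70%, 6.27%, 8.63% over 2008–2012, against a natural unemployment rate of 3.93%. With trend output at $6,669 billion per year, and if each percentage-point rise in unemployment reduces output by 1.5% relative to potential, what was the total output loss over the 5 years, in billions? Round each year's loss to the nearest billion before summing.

$2,130 billion

Year 2008: gap = -1.5 × (8.93 - 3.93) = -7.5%, loss ≈ 6669 × 7.5/100 ≈ 500.
Year 2009: gap = -1.5 × (8.42 - 3.93) = -6.735%, loss ≈ 6669 × 6.735/100 ≈ 449.
Year 2010: gap = -1.5 × (8.7 - 3.93) = -7.155%, loss ≈ 6669 × 7.155/100 ≈ 477.
Year 2011: gap = -1.5 × (6.27 - 3.93) = -3.51%, loss ≈ 6669 × 3.51/100 ≈ 234.
Year 2012: gap = -1.5 × (8.63 - 3.93) = -7.05%, loss ≈ 6669 × 7.05/100 ≈ 470.
Total lost output = 500 + 449 + 477 + 234 + 470 = 2130 billion.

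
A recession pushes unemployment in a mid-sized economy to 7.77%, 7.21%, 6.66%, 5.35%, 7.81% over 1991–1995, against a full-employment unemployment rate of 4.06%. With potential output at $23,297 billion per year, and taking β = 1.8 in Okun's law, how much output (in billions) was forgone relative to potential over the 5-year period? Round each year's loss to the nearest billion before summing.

$6,081 billion

Year 1991: gap = -1.8 × (7.77 - 4.06) = -6.678%, loss ≈ 23297 × 6.678/100 ≈ 1556.
Year 1992: gap = -1.8 × (7.21 - 4.06) = -5.67%, loss ≈ 23297 × 5.67/100 ≈ 1321.
Year 1993: gap = -1.8 × (6.66 - 4.06) = -4.68%, loss ≈ 23297 × 4.68/100 ≈ 1090.
Year 1994: gap = -1.8 × (5.35 - 4.06) = -2.322%, loss ≈ 23297 × 2.322/100 ≈ 541.
Year 1995: gap = -1.8 × (7.81 - 4.06) = -6.75%, loss ≈ 23297 × 6.75/100 ≈ 1573.
Total lost output = 1556 + 1321 + 1090 + 541 + 1573 = 6081 billion.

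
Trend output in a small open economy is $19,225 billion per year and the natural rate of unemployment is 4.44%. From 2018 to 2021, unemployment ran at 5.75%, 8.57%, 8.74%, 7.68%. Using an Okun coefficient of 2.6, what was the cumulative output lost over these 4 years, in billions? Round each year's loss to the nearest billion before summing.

$6,488 billion

Year 2018: gap = -2.6 × (5.75 - 4.44) = -3.406%, loss ≈ 19225 × 3.406/100 ≈ 655.
Year 2019: gap = -2.6 × (8.57 - 4.44) = -10.738%, loss ≈ 19225 × 10.738/100 ≈ 2064.
Year 2020: gap = -2.6 × (8.74 - 4.44) = -11.18%, loss ≈ 19225 × 11.18/100 ≈ 2149.
Year 2021: gap = -2.6 × (7.68 - 4.44) = -8.424%, loss ≈ 19225 × 8.424/100 ≈ 1620.
Total lost output = 655 + 2064 + 2149 + 1620 = 6488 billion.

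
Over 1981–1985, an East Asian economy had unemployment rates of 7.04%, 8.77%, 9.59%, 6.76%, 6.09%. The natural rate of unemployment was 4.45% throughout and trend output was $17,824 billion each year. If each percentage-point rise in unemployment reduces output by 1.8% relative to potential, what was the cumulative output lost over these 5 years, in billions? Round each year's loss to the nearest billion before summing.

Year 1981: gap = -1.8 × (7.04 - 4.45) = -4.662%, loss ≈ 17824 × 4.662/100 ≈ 831.
Year 1982: gap = -1.8 × (8.77 - 4.45) = -7.776%, loss ≈ 17824 × 7.776/100 ≈ 1386.
Year 1983: gap = -1.8 × (9.59 - 4.45) = -9.252%, loss ≈ 17824 × 9.252/100 ≈ 1649.
Year 1984: gap = -1.8 × (6.76 - 4.45) = -4.158%, loss ≈ 17824 × 4.158/100 ≈ 741.
Year 1985: gap = -1.8 × (6.09 - 4.45) = -2.952%, loss ≈ 17824 × 2.952/100 ≈ 526.
Total lost output = 831 + 1386 + 1649 + 741 + 526 = 5133 billion.

$5,133 billion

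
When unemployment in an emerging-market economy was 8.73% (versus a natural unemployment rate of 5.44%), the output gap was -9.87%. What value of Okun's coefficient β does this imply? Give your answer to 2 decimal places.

Okun's law: output gap = -β × (u - u*).
-9.87 = -β × (8.73 - 5.44) = -β × 3.29, so β = 9.87/3.29 = 3.00.

β ≈ 3.00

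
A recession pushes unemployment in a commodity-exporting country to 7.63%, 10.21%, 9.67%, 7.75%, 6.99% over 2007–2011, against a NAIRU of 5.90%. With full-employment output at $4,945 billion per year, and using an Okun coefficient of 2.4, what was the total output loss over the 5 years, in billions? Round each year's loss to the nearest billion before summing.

$1,513 billion

Year 2007: gap = -2.4 × (7.63 - 5.9) = -4.152%, loss ≈ 4945 × 4.152/100 ≈ 205.
Year 2008: gap = -2.4 × (10.21 - 5.9) = -10.344%, loss ≈ 4945 × 10.344/100 ≈ 512.
Year 2009: gap = -2.4 × (9.67 - 5.9) = -9.048%, loss ≈ 4945 × 9.048/100 ≈ 447.
Year 2010: gap = -2.4 × (7.75 - 5.9) = -4.44%, loss ≈ 4945 × 4.44/100 ≈ 220.
Year 2011: gap = -2.4 × (6.99 - 5.9) = -2.616%, loss ≈ 4945 × 2.616/100 ≈ 129.
Total lost output = 205 + 512 + 447 + 220 + 129 = 1513 billion.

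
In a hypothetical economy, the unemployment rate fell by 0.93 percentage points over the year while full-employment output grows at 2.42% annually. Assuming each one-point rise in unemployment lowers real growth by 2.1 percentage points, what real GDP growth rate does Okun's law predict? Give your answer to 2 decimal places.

Growth-rate Okun's law: g_Y = g_Y* - β × Δu.
g_Y = 2.42 - 2.1 × (-0.93) = 2.42 + 1.953 = 4.373%, i.e. 4.37% to 2 d.p.

4.37%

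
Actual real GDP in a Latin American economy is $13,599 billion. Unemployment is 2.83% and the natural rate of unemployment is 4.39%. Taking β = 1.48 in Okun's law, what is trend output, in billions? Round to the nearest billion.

Unemployment gap = 2.83 - 4.39 = -1.56 points, so output gap = -1.48 × (-1.56) = 2.3088%.
Since Y = Y* × (1 + gap/100), Y* = 13599/1.023088 ≈ 13292 billion.

$13,292 billion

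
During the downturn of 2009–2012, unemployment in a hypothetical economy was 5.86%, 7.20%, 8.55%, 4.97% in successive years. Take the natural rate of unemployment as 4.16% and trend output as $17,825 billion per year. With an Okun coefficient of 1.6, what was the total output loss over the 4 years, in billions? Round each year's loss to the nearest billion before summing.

$2,835 billion

Year 2009: gap = -1.6 × (5.86 - 4.16) = -2.72%, loss ≈ 17825 × 2.72/100 ≈ 485.
Year 2010: gap = -1.6 × (7.2 - 4.16) = -4.864%, loss ≈ 17825 × 4.864/100 ≈ 867.
Year 2011: gap = -1.6 × (8.55 - 4.16) = -7.024%, loss ≈ 17825 × 7.024/100 ≈ 1252.
Year 2012: gap = -1.6 × (4.97 - 4.16) = -1.296%, loss ≈ 17825 × 1.296/100 ≈ 231.
Total lost output = 485 + 867 + 1252 + 231 = 2835 billion.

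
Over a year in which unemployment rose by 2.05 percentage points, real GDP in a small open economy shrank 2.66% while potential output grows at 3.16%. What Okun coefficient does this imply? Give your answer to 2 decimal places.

β ≈ 2.84

Growth form: g_Y = g_Y* - β × Δu, so β = (g_Y* - g_Y)/Δu.
β = (3.16 + 2.66)/2.05 = 5.82/2.05 = 2.84.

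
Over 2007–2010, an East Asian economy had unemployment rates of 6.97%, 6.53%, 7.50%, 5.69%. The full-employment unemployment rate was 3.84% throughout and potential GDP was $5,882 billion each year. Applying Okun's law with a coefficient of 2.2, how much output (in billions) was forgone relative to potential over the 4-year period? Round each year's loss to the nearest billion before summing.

$1,466 billion

Year 2007: gap = -2.2 × (6.97 - 3.84) = -6.886%, loss ≈ 5882 × 6.886/100 ≈ 405.
Year 2008: gap = -2.2 × (6.53 - 3.84) = -5.918%, loss ≈ 5882 × 5.918/100 ≈ 348.
Year 2009: gap = -2.2 × (7.5 - 3.84) = -8.052%, loss ≈ 5882 × 8.052/100 ≈ 474.
Year 2010: gap = -2.2 × (5.69 - 3.84) = -4.07%, loss ≈ 5882 × 4.07/100 ≈ 239.
Total lost output = 405 + 348 + 474 + 239 = 1466 billion.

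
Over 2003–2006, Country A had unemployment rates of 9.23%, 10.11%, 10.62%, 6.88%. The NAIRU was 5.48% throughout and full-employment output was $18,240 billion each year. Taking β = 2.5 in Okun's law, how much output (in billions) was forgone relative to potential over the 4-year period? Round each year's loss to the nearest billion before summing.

$6,803 billion

Year 2003: gap = -2.5 × (9.23 - 5.48) = -9.375%, loss ≈ 18240 × 9.375/100 ≈ 1710.
Year 2004: gap = -2.5 × (10.11 - 5.48) = -11.575%, loss ≈ 18240 × 11.575/100 ≈ 2111.
Year 2005: gap = -2.5 × (10.62 - 5.48) = -12.85%, loss ≈ 18240 × 12.85/100 ≈ 2344.
Year 2006: gap = -2.5 × (6.88 - 5.48) = -3.5%, loss ≈ 18240 × 3.5/100 ≈ 638.
Total lost output = 1710 + 2111 + 2344 + 638 = 6803 billion.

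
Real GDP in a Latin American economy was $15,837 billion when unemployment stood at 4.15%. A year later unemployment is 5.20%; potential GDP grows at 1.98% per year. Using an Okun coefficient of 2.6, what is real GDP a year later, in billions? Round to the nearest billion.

Δu = 5.2 - 4.15 = 1.05 points.
Okun's law (growth form): g_Y = g_Y* - β × Δu = 1.98 - 2.6 × (1.05) = 1.98 - 2.73 = -0.75%.
Real GDP in the next year = 15837 × (1 - 0.75/100) = 15837 × 0.9925 ≈ 15718 billion.

$15,718 billion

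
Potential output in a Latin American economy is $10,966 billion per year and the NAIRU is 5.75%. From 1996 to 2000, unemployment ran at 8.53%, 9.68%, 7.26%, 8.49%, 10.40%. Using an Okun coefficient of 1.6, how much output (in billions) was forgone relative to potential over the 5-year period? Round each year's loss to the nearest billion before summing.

Year 1996: gap = -1.6 × (8.53 - 5.75) = -4.448%, loss ≈ 10966 × 4.448/100 ≈ 488.
Year 1997: gap = -1.6 × (9.68 - 5.75) = -6.288%, loss ≈ 10966 × 6.288/100 ≈ 690.
Year 1998: gap = -1.6 × (7.26 - 5.75) = -2.416%, loss ≈ 10966 × 2.416/100 ≈ 265.
Year 1999: gap = -1.6 × (8.49 - 5.75) = -4.384%, loss ≈ 10966 × 4.384/100 ≈ 481.
Year 2000: gap = -1.6 × (10.4 - 5.75) = -7.44%, loss ≈ 10966 × 7.44/100 ≈ 816.
Total lost output = 488 + 690 + 265 + 481 + 816 = 2740 billion.

$2,740 billion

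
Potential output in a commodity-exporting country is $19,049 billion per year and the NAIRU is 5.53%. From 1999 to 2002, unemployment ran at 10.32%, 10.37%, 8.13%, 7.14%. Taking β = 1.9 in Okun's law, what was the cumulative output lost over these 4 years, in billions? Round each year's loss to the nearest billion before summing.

Year 1999: gap = -1.9 × (10.32 - 5.53) = -9.101%, loss ≈ 19049 × 9.101/100 ≈ 1734.
Year 2000: gap = -1.9 × (10.37 - 5.53) = -9.196%, loss ≈ 19049 × 9.196/100 ≈ 1752.
Year 2001: gap = -1.9 × (8.13 - 5.53) = -4.94%, loss ≈ 19049 × 4.94/100 ≈ 941.
Year 2002: gap = -1.9 × (7.14 - 5.53) = -3.059%, loss ≈ 19049 × 3.059/100 ≈ 583.
Total lost output = 1734 + 1752 + 941 + 583 = 5010 billion.

$5,010 billion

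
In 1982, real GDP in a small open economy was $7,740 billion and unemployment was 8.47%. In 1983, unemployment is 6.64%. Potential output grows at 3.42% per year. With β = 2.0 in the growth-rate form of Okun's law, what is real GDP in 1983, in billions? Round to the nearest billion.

Δu = 6.64 - 8.47 = -1.83 points.
Okun's law (growth form): g_Y = g_Y* - β × Δu = 3.42 - 2.0 × (-1.83) = 3.42 + 3.66 = 7.08%.
Real GDP in the next year = 7740 × (1 + 7.08/100) = 7740 × 1.0708 ≈ 8288 billion.

$8,288 billion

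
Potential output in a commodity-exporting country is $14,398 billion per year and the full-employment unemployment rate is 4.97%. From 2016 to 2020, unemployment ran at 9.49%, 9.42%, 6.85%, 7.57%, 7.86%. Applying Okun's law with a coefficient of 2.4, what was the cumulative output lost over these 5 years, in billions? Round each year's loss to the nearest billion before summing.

$5,647 billion

Year 2016: gap = -2.4 × (9.49 - 4.97) = -10.848%, loss ≈ 14398 × 10.848/100 ≈ 1562.
Year 2017: gap = -2.4 × (9.42 - 4.97) = -10.68%, loss ≈ 14398 × 10.68/100 ≈ 1538.
Year 2018: gap = -2.4 × (6.85 - 4.97) = -4.512%, loss ≈ 14398 × 4.512/100 ≈ 650.
Year 2019: gap = -2.4 × (7.57 - 4.97) = -6.24%, loss ≈ 14398 × 6.24/100 ≈ 898.
Year 2020: gap = -2.4 × (7.86 - 4.97) = -6.936%, loss ≈ 14398 × 6.936/100 ≈ 999.
Total lost output = 1562 + 1538 + 650 + 898 + 999 = 5647 billion.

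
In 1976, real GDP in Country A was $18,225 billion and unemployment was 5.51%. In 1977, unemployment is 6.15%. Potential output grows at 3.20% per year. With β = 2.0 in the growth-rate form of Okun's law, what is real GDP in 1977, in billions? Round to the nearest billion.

$18,575 billion

Δu = 6.15 - 5.51 = 0.64 points.
Okun's law (growth form): g_Y = g_Y* - β × Δu = 3.20 - 2.0 × (0.64) = 3.2 - 1.28 = 1.92%.
Real GDP in the next year = 18225 × (1 + 1.92/100) = 18225 × 1.0192 ≈ 18575 billion.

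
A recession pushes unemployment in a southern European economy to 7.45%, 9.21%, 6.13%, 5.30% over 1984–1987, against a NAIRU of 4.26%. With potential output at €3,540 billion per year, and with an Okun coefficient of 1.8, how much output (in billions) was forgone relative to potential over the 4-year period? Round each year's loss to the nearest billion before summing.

€703 billion

Year 1984: gap = -1.8 × (7.45 - 4.26) = -5.742%, loss ≈ 3540 × 5.742/100 ≈ 203.
Year 1985: gap = -1.8 × (9.21 - 4.26) = -8.91%, loss ≈ 3540 × 8.91/100 ≈ 315.
Year 1986: gap = -1.8 × (6.13 - 4.26) = -3.366%, loss ≈ 3540 × 3.366/100 ≈ 119.
Year 1987: gap = -1.8 × (5.3 - 4.26) = -1.872%, loss ≈ 3540 × 1.872/100 ≈ 66.
Total lost output = 203 + 315 + 119 + 66 = 703 billion.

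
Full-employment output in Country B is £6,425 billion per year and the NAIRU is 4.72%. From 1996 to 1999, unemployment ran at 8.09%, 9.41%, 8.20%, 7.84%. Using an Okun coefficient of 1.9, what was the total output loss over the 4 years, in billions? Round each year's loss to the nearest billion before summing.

£1,790 billion

Year 1996: gap = -1.9 × (8.09 - 4.72) = -6.403%, loss ≈ 6425 × 6.403/100 ≈ 411.
Year 1997: gap = -1.9 × (9.41 - 4.72) = -8.911%, loss ≈ 6425 × 8.911/100 ≈ 573.
Year 1998: gap = -1.9 × (8.2 - 4.72) = -6.612%, loss ≈ 6425 × 6.612/100 ≈ 425.
Year 1999: gap = -1.9 × (7.84 - 4.72) = -5.928%, loss ≈ 6425 × 5.928/100 ≈ 381.
Total lost output = 411 + 573 + 425 + 381 = 1790 billion.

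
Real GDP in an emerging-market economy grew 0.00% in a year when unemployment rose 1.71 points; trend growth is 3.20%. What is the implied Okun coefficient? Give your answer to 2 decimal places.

β ≈ 1.87

Growth form: g_Y = g_Y* - β × Δu, so β = (g_Y* - g_Y)/Δu.
β = (3.2 - 0)/1.71 = 3.2/1.71 = 1.87.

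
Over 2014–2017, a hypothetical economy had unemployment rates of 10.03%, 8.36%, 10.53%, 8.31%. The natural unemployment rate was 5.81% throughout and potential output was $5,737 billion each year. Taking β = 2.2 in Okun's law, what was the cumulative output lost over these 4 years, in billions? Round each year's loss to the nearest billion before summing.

$1,767 billion

Year 2014: gap = -2.2 × (10.03 - 5.81) = -9.284%, loss ≈ 5737 × 9.284/100 ≈ 533.
Year 2015: gap = -2.2 × (8.36 - 5.81) = -5.61%, loss ≈ 5737 × 5.61/100 ≈ 322.
Year 2016: gap = -2.2 × (10.53 - 5.81) = -10.384%, loss ≈ 5737 × 10.384/100 ≈ 596.
Year 2017: gap = -2.2 × (8.31 - 5.81) = -5.5%, loss ≈ 5737 × 5.5/100 ≈ 316.
Total lost output = 533 + 322 + 596 + 316 = 1767 billion.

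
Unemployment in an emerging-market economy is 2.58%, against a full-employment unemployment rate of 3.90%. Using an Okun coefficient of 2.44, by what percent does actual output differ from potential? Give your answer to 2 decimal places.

3.22%

The unemployment gap is 2.58 - 3.9 = -1.32 percentage points.
Okun's law gives an output gap of -2.44 × (-1.32) = 3.2208%, i.e. 3.22% above potential.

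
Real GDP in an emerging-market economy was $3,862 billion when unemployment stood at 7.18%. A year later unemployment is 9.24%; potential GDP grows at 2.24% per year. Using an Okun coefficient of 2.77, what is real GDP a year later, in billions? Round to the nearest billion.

$3,728 billion

Δu = 9.24 - 7.18 = 2.06 points.
Okun's law (growth form): g_Y = g_Y* - β × Δu = 2.24 - 2.77 × (2.06) = 2.24 - 5.7062 = -3.4662%.
Real GDP in the next year = 3862 × (1 - 3.4662/100) = 3862 × 0.965338 ≈ 3728 billion.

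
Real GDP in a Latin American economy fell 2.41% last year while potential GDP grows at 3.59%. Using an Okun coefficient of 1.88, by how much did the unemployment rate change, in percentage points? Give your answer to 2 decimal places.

3.19 percentage points

Growth-rate Okun's law: g_Y = g_Y* - β × Δu, so Δu = (g_Y* - g_Y)/β.
Δu = (3.59 + 2.41)/1.88 = 6/1.88 = 3.19 percentage points.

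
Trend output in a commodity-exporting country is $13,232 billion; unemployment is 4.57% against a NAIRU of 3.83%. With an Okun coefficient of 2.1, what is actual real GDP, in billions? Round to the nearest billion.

$13,026 billion

Unemployment gap = 4.57 - 3.83 = 0.74 points, so the output gap is -2.1 × 0.74 = -1.554%.
Actual GDP = 13232 × (1 - 1.554/100) = 13232 × 0.98446 ≈ 13026 billion.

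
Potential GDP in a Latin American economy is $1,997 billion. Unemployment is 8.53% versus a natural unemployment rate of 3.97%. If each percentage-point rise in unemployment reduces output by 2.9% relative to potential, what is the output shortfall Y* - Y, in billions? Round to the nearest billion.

Output gap = -2.9 × (8.53 - 3.97) = -2.9 × 4.56 = -13.224%.
Actual GDP ≈ 1997 × 0.86776 ≈ 1733 billion, so the shortfall is 1997 - 1733 = 264 billion.

$264 billion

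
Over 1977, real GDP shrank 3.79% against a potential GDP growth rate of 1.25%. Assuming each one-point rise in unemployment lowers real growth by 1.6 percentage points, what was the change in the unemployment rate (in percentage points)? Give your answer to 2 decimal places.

3.15 percentage points

Growth-rate Okun's law: g_Y = g_Y* - β × Δu, so Δu = (g_Y* - g_Y)/β.
Δu = (1.25 + 3.79)/1.6 = 5.04/1.6 = 3.15 percentage points.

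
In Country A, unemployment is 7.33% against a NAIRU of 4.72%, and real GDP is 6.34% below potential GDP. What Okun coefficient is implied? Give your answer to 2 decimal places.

Okun's law: output gap = -β × (u - u*).
-6.34 = -β × (7.33 - 4.72) = -β × 2.61, so β = 6.34/2.61 = 2.43.

β ≈ 2.43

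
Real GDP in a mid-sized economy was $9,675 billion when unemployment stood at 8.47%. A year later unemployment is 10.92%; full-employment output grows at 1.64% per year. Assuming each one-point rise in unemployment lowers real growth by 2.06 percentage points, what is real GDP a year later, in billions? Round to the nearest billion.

$9,345 billion

Δu = 10.92 - 8.47 = 2.45 points.
Okun's law (growth form): g_Y = g_Y* - β × Δu = 1.64 - 2.06 × (2.45) = 1.64 - 5.047 = -3.407%.
Real GDP in the next year = 9675 × (1 - 3.407/100) = 9675 × 0.96593 ≈ 9345 billion.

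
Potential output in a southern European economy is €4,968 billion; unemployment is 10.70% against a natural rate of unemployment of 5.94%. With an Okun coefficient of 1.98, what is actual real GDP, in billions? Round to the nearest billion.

€4,500 billion

Unemployment gap = 10.7 - 5.94 = 4.76 points, so the output gap is -1.98 × 4.76 = -9.4248%.
Actual GDP = 4968 × (1 - 9.4248/100) = 4968 × 0.905752 ≈ 4500 billion.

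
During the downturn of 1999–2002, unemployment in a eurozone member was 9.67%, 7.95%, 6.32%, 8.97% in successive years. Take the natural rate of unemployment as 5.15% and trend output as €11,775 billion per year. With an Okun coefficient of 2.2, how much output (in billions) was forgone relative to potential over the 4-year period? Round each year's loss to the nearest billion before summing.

€3,189 billion

Year 1999: gap = -2.2 × (9.67 - 5.15) = -9.944%, loss ≈ 11775 × 9.944/100 ≈ 1171.
Year 2000: gap = -2.2 × (7.95 - 5.15) = -6.16%, loss ≈ 11775 × 6.16/100 ≈ 725.
Year 2001: gap = -2.2 × (6.32 - 5.15) = -2.574%, loss ≈ 11775 × 2.574/100 ≈ 303.
Year 2002: gap = -2.2 × (8.97 - 5.15) = -8.404%, loss ≈ 11775 × 8.404/100 ≈ 990.
Total lost output = 1171 + 725 + 303 + 990 = 3189 billion.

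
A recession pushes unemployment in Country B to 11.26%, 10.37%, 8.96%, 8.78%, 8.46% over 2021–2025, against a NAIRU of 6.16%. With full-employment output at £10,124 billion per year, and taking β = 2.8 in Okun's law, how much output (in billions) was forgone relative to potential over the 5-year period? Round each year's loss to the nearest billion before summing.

£4,828 billion

Year 2021: gap = -2.8 × (11.26 - 6.16) = -14.28%, loss ≈ 10124 × 14.28/100 ≈ 1446.
Year 2022: gap = -2.8 × (10.37 - 6.16) = -11.788%, loss ≈ 10124 × 11.788/100 ≈ 1193.
Year 2023: gap = -2.8 × (8.96 - 6.16) = -7.84%, loss ≈ 10124 × 7.84/100 ≈ 794.
Year 2024: gap = -2.8 × (8.78 - 6.16) = -7.336%, loss ≈ 10124 × 7.336/100 ≈ 743.
Year 2025: gap = -2.8 × (8.46 - 6.16) = -6.44%, loss ≈ 10124 × 6.44/100 ≈ 652.
Total lost output = 1446 + 1193 + 794 + 743 + 652 = 4828 billion.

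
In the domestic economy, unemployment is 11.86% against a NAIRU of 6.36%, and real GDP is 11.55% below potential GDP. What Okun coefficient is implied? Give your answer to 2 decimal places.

Okun's law: output gap = -β × (u - u*).
-11.55 = -β × (11.86 - 6.36) = -β × 5.5, so β = 11.55/5.5 = 2.10.

β ≈ 2.10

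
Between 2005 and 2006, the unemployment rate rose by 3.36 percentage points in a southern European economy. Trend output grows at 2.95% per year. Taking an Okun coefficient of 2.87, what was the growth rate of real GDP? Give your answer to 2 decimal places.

Growth-rate Okun's law: g_Y = g_Y* - β × Δu.
g_Y = 2.95 - 2.87 × (3.36) = 2.95 - 9.6432 = -6.6932%, i.e. -6.69% to 2 d.p.

-6.69%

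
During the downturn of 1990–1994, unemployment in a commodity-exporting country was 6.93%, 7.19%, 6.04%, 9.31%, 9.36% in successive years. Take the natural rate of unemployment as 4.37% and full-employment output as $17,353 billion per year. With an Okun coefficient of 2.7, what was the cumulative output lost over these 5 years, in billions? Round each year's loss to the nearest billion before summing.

Year 1990: gap = -2.7 × (6.93 - 4.37) = -6.912%, loss ≈ 17353 × 6.912/100 ≈ 1199.
Year 1991: gap = -2.7 × (7.19 - 4.37) = -7.614%, loss ≈ 17353 × 7.614/100 ≈ 1321.
Year 1992: gap = -2.7 × (6.04 - 4.37) = -4.509%, loss ≈ 17353 × 4.509/100 ≈ 782.
Year 1993: gap = -2.7 × (9.31 - 4.37) = -13.338%, loss ≈ 17353 × 13.338/100 ≈ 2315.
Year 1994: gap = -2.7 × (9.36 - 4.37) = -13.473%, loss ≈ 17353 × 13.473/100 ≈ 2338.
Total lost output = 1199 + 1321 + 782 + 2315 + 2338 = 7955 billion.

$7,955 billion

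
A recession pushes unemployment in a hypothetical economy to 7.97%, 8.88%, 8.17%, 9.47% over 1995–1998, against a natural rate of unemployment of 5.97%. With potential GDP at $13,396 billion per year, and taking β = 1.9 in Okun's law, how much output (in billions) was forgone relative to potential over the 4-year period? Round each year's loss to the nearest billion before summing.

$2,701 billion

Year 1995: gap = -1.9 × (7.97 - 5.97) = -3.8%, loss ≈ 13396 × 3.8/100 ≈ 509.
Year 1996: gap = -1.9 × (8.88 - 5.97) = -5.529%, loss ≈ 13396 × 5.529/100 ≈ 741.
Year 1997: gap = -1.9 × (8.17 - 5.97) = -4.18%, loss ≈ 13396 × 4.18/100 ≈ 560.
Year 1998: gap = -1.9 × (9.47 - 5.97) = -6.65%, loss ≈ 13396 × 6.65/100 ≈ 891.
Total lost output = 509 + 741 + 560 + 891 = 2701 billion.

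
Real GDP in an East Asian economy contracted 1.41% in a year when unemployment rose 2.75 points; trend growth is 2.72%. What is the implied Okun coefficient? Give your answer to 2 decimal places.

Growth form: g_Y = g_Y* - β × Δu, so β = (g_Y* - g_Y)/Δu.
β = (2.72 + 1.41)/2.75 = 4.13/2.75 = 1.50.

β ≈ 1.50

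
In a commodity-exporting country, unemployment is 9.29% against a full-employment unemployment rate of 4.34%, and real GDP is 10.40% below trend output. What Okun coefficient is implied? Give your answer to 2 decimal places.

Okun's law: output gap = -β × (u - u*).
-10.40 = -β × (9.29 - 4.34) = -β × 4.95, so β = 10.4/4.95 = 2.10.

β ≈ 2.10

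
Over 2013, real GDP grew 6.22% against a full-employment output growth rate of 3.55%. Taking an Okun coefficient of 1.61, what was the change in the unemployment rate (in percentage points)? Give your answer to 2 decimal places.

-1.66 percentage points

Growth-rate Okun's law: g_Y = g_Y* - β × Δu, so Δu = (g_Y* - g_Y)/β.
Δu = (3.55 - 6.22)/1.61 = -2.67/1.61 = -1.66 percentage points.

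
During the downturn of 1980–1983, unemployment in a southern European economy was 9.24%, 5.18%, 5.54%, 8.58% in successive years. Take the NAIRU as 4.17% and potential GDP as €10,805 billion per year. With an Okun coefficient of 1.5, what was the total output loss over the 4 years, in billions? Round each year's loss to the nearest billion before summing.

€1,923 billion

Year 1980: gap = -1.5 × (9.24 - 4.17) = -7.605%, loss ≈ 10805 × 7.605/100 ≈ 822.
Year 1981: gap = -1.5 × (5.18 - 4.17) = -1.515%, loss ≈ 10805 × 1.515/100 ≈ 164.
Year 1982: gap = -1.5 × (5.54 - 4.17) = -2.055%, loss ≈ 10805 × 2.055/100 ≈ 222.
Year 1983: gap = -1.5 × (8.58 - 4.17) = -6.615%, loss ≈ 10805 × 6.615/100 ≈ 715.
Total lost output = 822 + 164 + 222 + 715 = 1923 billion.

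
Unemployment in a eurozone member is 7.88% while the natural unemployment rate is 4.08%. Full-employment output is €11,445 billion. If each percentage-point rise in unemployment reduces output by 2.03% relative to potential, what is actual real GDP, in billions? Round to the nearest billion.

€10,562 billion

Unemployment gap = 7.88 - 4.08 = 3.8 points, so the output gap is -2.03 × 3.8 = -7.714%.
Actual GDP = 11445 × (1 - 7.714/100) = 11445 × 0.92286 ≈ 10562 billion.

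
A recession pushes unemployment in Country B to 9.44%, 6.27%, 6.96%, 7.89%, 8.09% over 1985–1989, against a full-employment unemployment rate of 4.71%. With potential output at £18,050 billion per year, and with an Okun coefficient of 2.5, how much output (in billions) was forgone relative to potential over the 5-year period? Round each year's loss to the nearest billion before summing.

Year 1985: gap = -2.5 × (9.44 - 4.71) = -11.825%, loss ≈ 18050 × 11.825/100 ≈ 2134.
Year 1986: gap = -2.5 × (6.27 - 4.71) = -3.9%, loss ≈ 18050 × 3.9/100 ≈ 704.
Year 1987: gap = -2.5 × (6.96 - 4.71) = -5.625%, loss ≈ 18050 × 5.625/100 ≈ 1015.
Year 1988: gap = -2.5 × (7.89 - 4.71) = -7.95%, loss ≈ 18050 × 7.95/100 ≈ 1435.
Year 1989: gap = -2.5 × (8.09 - 4.71) = -8.45%, loss ≈ 18050 × 8.45/100 ≈ 1525.
Total lost output = 2134 + 704 + 1015 + 1435 + 1525 = 6813 billion.

£6,813 billion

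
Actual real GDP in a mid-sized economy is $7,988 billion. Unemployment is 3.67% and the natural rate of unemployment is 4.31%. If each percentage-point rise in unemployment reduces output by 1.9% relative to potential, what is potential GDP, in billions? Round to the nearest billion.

Unemployment gap = 3.67 - 4.31 = -0.64 points, so output gap = -1.9 × (-0.64) = 1.216%.
Since Y = Y* × (1 + gap/100), Y* = 7988/1.01216 ≈ 7892 billion.

$7,892 billion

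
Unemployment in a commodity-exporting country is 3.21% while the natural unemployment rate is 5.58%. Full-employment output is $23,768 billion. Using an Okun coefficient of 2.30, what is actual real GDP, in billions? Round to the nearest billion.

$25,064 billion

Unemployment gap = 3.21 - 5.58 = -2.37 points, so the output gap is -2.3 × (-2.37) = 5.451%.
Actual GDP = 23768 × (1 + 5.451/100) = 23768 × 1.05451 ≈ 25064 billion.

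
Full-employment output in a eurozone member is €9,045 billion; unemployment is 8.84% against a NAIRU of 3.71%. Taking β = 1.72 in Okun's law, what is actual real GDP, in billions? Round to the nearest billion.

€8,247 billion

Unemployment gap = 8.84 - 3.71 = 5.13 points, so the output gap is -1.72 × 5.13 = -8.8236%.
Actual GDP = 9045 × (1 - 8.8236/100) = 9045 × 0.911764 ≈ 8247 billion.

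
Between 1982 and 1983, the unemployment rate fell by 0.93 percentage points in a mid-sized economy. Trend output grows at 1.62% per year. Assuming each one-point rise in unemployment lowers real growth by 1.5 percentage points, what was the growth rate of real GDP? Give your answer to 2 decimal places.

Growth-rate Okun's law: g_Y = g_Y* - β × Δu.
g_Y = 1.62 - 1.5 × (-0.93) = 1.62 + 1.395 = 3.015%, i.e. 3.02% to 2 d.p.

3.02%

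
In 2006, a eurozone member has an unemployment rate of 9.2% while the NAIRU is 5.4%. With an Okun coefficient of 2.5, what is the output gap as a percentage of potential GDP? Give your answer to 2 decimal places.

-9.50%

The unemployment gap is 9.2 - 5.4 = 3.8 percentage points.
Okun's law gives an output gap of -2.5 × 3.8 = -9.5%, i.e. 9.50% below potential.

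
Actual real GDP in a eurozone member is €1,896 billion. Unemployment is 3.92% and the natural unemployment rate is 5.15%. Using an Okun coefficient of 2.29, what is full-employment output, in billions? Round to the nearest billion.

Unemployment gap = 3.92 - 5.15 = -1.23 points, so output gap = -2.29 × (-1.23) = 2.8167%.
Since Y = Y* × (1 + gap/100), Y* = 1896/1.028167 ≈ 1844 billion.

€1,844 billion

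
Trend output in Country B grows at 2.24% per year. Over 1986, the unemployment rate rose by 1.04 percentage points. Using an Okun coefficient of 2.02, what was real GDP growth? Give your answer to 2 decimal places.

Growth-rate Okun's law: g_Y = g_Y* - β × Δu.
g_Y = 2.24 - 2.02 × (1.04) = 2.24 - 2.1008 = 0.1392%, i.e. 0.14% to 2 d.p.

0.14%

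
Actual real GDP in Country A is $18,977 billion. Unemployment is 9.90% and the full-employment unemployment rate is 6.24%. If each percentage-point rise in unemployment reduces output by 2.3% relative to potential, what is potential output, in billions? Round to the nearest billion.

$20,721 billion

Unemployment gap = 9.9 - 6.24 = 3.66 points, so output gap = -2.3 × 3.66 = -8.418%.
Since Y = Y* × (1 + gap/100), Y* = 18977/0.91582 ≈ 20721 billion.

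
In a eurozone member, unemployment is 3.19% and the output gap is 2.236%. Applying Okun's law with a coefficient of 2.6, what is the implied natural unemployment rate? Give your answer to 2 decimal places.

4.05%

From Okun's law, u - u* = -(output gap)/β = -(2.236)/2.6 = -0.86 points.
So u* = 3.19 + 0.86 = 4.05%.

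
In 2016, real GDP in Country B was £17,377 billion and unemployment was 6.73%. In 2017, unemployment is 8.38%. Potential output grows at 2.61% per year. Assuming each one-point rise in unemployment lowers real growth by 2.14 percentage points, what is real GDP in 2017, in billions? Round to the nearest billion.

Δu = 8.38 - 6.73 = 1.65 points.
Okun's law (growth form): g_Y = g_Y* - β × Δu = 2.61 - 2.14 × (1.65) = 2.61 - 3.531 = -0.921%.
Real GDP in the next year = 17377 × (1 - 0.921/100) = 17377 × 0.99079 ≈ 17217 billion.

£17,217 billion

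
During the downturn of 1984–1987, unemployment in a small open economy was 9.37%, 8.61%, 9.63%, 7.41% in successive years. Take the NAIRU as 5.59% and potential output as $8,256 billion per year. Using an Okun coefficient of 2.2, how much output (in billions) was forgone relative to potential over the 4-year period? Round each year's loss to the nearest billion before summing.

Year 1984: gap = -2.2 × (9.37 - 5.59) = -8.316%, loss ≈ 8256 × 8.316/100 ≈ 687.
Year 1985: gap = -2.2 × (8.61 - 5.59) = -6.644%, loss ≈ 8256 × 6.644/100 ≈ 549.
Year 1986: gap = -2.2 × (9.63 - 5.59) = -8.888%, loss ≈ 8256 × 8.888/100 ≈ 734.
Year 1987: gap = -2.2 × (7.41 - 5.59) = -4.004%, loss ≈ 8256 × 4.004/100 ≈ 331.
Total lost output = 687 + 549 + 734 + 331 = 2301 billion.

$2,301 billion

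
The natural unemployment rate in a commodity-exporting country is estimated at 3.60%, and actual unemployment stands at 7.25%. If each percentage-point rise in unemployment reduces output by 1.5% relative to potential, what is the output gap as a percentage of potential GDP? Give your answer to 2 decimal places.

-5.48%

The unemployment gap is 7.25 - 3.6 = 3.65 percentage points.
Okun's law gives an output gap of -1.5 × 3.65 = -5.475%, i.e. 5.48% below potential.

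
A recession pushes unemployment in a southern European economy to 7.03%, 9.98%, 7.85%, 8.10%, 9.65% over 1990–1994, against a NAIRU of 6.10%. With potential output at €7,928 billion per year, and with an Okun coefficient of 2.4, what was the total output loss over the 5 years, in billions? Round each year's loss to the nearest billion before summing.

€2,304 billion

Year 1990: gap = -2.4 × (7.03 - 6.1) = -2.232%, loss ≈ 7928 × 2.232/100 ≈ 177.
Year 1991: gap = -2.4 × (9.98 - 6.1) = -9.312%, loss ≈ 7928 × 9.312/100 ≈ 738.
Year 1992: gap = -2.4 × (7.85 - 6.1) = -4.2%, loss ≈ 7928 × 4.2/100 ≈ 333.
Year 1993: gap = -2.4 × (8.1 - 6.1) = -4.8%, loss ≈ 7928 × 4.8/100 ≈ 381.
Year 1994: gap = -2.4 × (9.65 - 6.1) = -8.52%, loss ≈ 7928 × 8.52/100 ≈ 675.
Total lost output = 177 + 738 + 333 + 381 + 675 = 2304 billion.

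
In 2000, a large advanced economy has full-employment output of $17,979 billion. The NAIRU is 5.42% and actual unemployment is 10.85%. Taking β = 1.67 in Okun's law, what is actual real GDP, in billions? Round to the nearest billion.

Unemployment gap = 10.85 - 5.42 = 5.43 points, so the output gap is -1.67 × 5.43 = -9.0681%.
Actual GDP = 17979 × (1 - 9.0681/100) = 17979 × 0.909319 ≈ 16349 billion.

$16,349 billion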